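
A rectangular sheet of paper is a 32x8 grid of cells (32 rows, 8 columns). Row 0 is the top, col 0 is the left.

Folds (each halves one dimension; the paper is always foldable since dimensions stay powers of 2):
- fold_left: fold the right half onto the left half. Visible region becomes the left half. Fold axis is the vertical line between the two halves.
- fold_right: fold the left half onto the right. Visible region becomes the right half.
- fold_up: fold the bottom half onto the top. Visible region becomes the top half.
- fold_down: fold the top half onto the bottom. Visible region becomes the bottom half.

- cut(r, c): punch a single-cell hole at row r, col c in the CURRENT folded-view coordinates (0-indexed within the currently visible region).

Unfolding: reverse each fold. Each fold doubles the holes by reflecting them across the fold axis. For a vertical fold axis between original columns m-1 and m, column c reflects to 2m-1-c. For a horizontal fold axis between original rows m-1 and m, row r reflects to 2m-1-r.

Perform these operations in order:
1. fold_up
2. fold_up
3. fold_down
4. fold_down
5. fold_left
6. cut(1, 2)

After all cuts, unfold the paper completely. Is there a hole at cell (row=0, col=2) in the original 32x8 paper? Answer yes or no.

Op 1 fold_up: fold axis h@16; visible region now rows[0,16) x cols[0,8) = 16x8
Op 2 fold_up: fold axis h@8; visible region now rows[0,8) x cols[0,8) = 8x8
Op 3 fold_down: fold axis h@4; visible region now rows[4,8) x cols[0,8) = 4x8
Op 4 fold_down: fold axis h@6; visible region now rows[6,8) x cols[0,8) = 2x8
Op 5 fold_left: fold axis v@4; visible region now rows[6,8) x cols[0,4) = 2x4
Op 6 cut(1, 2): punch at orig (7,2); cuts so far [(7, 2)]; region rows[6,8) x cols[0,4) = 2x4
Unfold 1 (reflect across v@4): 2 holes -> [(7, 2), (7, 5)]
Unfold 2 (reflect across h@6): 4 holes -> [(4, 2), (4, 5), (7, 2), (7, 5)]
Unfold 3 (reflect across h@4): 8 holes -> [(0, 2), (0, 5), (3, 2), (3, 5), (4, 2), (4, 5), (7, 2), (7, 5)]
Unfold 4 (reflect across h@8): 16 holes -> [(0, 2), (0, 5), (3, 2), (3, 5), (4, 2), (4, 5), (7, 2), (7, 5), (8, 2), (8, 5), (11, 2), (11, 5), (12, 2), (12, 5), (15, 2), (15, 5)]
Unfold 5 (reflect across h@16): 32 holes -> [(0, 2), (0, 5), (3, 2), (3, 5), (4, 2), (4, 5), (7, 2), (7, 5), (8, 2), (8, 5), (11, 2), (11, 5), (12, 2), (12, 5), (15, 2), (15, 5), (16, 2), (16, 5), (19, 2), (19, 5), (20, 2), (20, 5), (23, 2), (23, 5), (24, 2), (24, 5), (27, 2), (27, 5), (28, 2), (28, 5), (31, 2), (31, 5)]
Holes: [(0, 2), (0, 5), (3, 2), (3, 5), (4, 2), (4, 5), (7, 2), (7, 5), (8, 2), (8, 5), (11, 2), (11, 5), (12, 2), (12, 5), (15, 2), (15, 5), (16, 2), (16, 5), (19, 2), (19, 5), (20, 2), (20, 5), (23, 2), (23, 5), (24, 2), (24, 5), (27, 2), (27, 5), (28, 2), (28, 5), (31, 2), (31, 5)]

Answer: yes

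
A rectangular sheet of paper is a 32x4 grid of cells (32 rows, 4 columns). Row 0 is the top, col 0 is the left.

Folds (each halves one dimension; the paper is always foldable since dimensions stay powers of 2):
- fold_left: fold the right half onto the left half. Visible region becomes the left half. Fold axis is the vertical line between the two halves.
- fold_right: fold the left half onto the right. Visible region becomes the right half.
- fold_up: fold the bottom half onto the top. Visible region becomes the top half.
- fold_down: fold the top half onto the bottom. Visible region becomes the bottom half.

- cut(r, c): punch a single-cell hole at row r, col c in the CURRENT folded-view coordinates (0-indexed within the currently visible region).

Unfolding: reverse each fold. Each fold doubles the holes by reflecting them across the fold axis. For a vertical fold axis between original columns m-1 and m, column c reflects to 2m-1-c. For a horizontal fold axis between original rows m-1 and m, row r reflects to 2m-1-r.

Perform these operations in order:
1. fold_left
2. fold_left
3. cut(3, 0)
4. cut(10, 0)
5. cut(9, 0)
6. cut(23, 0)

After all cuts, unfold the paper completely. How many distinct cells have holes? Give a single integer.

Op 1 fold_left: fold axis v@2; visible region now rows[0,32) x cols[0,2) = 32x2
Op 2 fold_left: fold axis v@1; visible region now rows[0,32) x cols[0,1) = 32x1
Op 3 cut(3, 0): punch at orig (3,0); cuts so far [(3, 0)]; region rows[0,32) x cols[0,1) = 32x1
Op 4 cut(10, 0): punch at orig (10,0); cuts so far [(3, 0), (10, 0)]; region rows[0,32) x cols[0,1) = 32x1
Op 5 cut(9, 0): punch at orig (9,0); cuts so far [(3, 0), (9, 0), (10, 0)]; region rows[0,32) x cols[0,1) = 32x1
Op 6 cut(23, 0): punch at orig (23,0); cuts so far [(3, 0), (9, 0), (10, 0), (23, 0)]; region rows[0,32) x cols[0,1) = 32x1
Unfold 1 (reflect across v@1): 8 holes -> [(3, 0), (3, 1), (9, 0), (9, 1), (10, 0), (10, 1), (23, 0), (23, 1)]
Unfold 2 (reflect across v@2): 16 holes -> [(3, 0), (3, 1), (3, 2), (3, 3), (9, 0), (9, 1), (9, 2), (9, 3), (10, 0), (10, 1), (10, 2), (10, 3), (23, 0), (23, 1), (23, 2), (23, 3)]

Answer: 16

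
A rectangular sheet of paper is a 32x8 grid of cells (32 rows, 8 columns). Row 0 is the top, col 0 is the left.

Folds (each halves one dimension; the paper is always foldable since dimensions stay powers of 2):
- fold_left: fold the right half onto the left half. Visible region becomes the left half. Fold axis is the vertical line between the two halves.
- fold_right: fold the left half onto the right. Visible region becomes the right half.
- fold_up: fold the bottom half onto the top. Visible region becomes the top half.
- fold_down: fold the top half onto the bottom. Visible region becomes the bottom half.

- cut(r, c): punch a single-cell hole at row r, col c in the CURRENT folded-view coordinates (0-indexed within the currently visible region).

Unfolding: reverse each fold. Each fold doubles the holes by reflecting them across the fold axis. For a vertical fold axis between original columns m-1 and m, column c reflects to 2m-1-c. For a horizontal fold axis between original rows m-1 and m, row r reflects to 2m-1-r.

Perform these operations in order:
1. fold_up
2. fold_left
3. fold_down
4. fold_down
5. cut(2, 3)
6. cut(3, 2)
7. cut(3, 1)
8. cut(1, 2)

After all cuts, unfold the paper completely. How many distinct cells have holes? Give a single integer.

Answer: 64

Derivation:
Op 1 fold_up: fold axis h@16; visible region now rows[0,16) x cols[0,8) = 16x8
Op 2 fold_left: fold axis v@4; visible region now rows[0,16) x cols[0,4) = 16x4
Op 3 fold_down: fold axis h@8; visible region now rows[8,16) x cols[0,4) = 8x4
Op 4 fold_down: fold axis h@12; visible region now rows[12,16) x cols[0,4) = 4x4
Op 5 cut(2, 3): punch at orig (14,3); cuts so far [(14, 3)]; region rows[12,16) x cols[0,4) = 4x4
Op 6 cut(3, 2): punch at orig (15,2); cuts so far [(14, 3), (15, 2)]; region rows[12,16) x cols[0,4) = 4x4
Op 7 cut(3, 1): punch at orig (15,1); cuts so far [(14, 3), (15, 1), (15, 2)]; region rows[12,16) x cols[0,4) = 4x4
Op 8 cut(1, 2): punch at orig (13,2); cuts so far [(13, 2), (14, 3), (15, 1), (15, 2)]; region rows[12,16) x cols[0,4) = 4x4
Unfold 1 (reflect across h@12): 8 holes -> [(8, 1), (8, 2), (9, 3), (10, 2), (13, 2), (14, 3), (15, 1), (15, 2)]
Unfold 2 (reflect across h@8): 16 holes -> [(0, 1), (0, 2), (1, 3), (2, 2), (5, 2), (6, 3), (7, 1), (7, 2), (8, 1), (8, 2), (9, 3), (10, 2), (13, 2), (14, 3), (15, 1), (15, 2)]
Unfold 3 (reflect across v@4): 32 holes -> [(0, 1), (0, 2), (0, 5), (0, 6), (1, 3), (1, 4), (2, 2), (2, 5), (5, 2), (5, 5), (6, 3), (6, 4), (7, 1), (7, 2), (7, 5), (7, 6), (8, 1), (8, 2), (8, 5), (8, 6), (9, 3), (9, 4), (10, 2), (10, 5), (13, 2), (13, 5), (14, 3), (14, 4), (15, 1), (15, 2), (15, 5), (15, 6)]
Unfold 4 (reflect across h@16): 64 holes -> [(0, 1), (0, 2), (0, 5), (0, 6), (1, 3), (1, 4), (2, 2), (2, 5), (5, 2), (5, 5), (6, 3), (6, 4), (7, 1), (7, 2), (7, 5), (7, 6), (8, 1), (8, 2), (8, 5), (8, 6), (9, 3), (9, 4), (10, 2), (10, 5), (13, 2), (13, 5), (14, 3), (14, 4), (15, 1), (15, 2), (15, 5), (15, 6), (16, 1), (16, 2), (16, 5), (16, 6), (17, 3), (17, 4), (18, 2), (18, 5), (21, 2), (21, 5), (22, 3), (22, 4), (23, 1), (23, 2), (23, 5), (23, 6), (24, 1), (24, 2), (24, 5), (24, 6), (25, 3), (25, 4), (26, 2), (26, 5), (29, 2), (29, 5), (30, 3), (30, 4), (31, 1), (31, 2), (31, 5), (31, 6)]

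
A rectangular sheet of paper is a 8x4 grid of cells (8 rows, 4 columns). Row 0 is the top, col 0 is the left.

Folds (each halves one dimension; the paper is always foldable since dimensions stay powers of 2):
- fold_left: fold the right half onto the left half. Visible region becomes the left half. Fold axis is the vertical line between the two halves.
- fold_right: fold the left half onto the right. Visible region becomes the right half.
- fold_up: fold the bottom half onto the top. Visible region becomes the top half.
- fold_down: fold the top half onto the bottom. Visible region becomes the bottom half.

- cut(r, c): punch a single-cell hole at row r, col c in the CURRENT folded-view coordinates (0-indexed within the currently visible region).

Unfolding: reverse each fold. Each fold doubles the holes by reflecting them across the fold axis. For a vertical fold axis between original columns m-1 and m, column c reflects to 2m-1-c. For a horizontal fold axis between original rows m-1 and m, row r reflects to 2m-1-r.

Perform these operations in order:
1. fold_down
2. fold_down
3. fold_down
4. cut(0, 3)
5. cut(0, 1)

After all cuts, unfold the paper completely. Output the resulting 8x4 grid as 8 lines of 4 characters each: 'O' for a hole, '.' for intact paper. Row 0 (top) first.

Answer: .O.O
.O.O
.O.O
.O.O
.O.O
.O.O
.O.O
.O.O

Derivation:
Op 1 fold_down: fold axis h@4; visible region now rows[4,8) x cols[0,4) = 4x4
Op 2 fold_down: fold axis h@6; visible region now rows[6,8) x cols[0,4) = 2x4
Op 3 fold_down: fold axis h@7; visible region now rows[7,8) x cols[0,4) = 1x4
Op 4 cut(0, 3): punch at orig (7,3); cuts so far [(7, 3)]; region rows[7,8) x cols[0,4) = 1x4
Op 5 cut(0, 1): punch at orig (7,1); cuts so far [(7, 1), (7, 3)]; region rows[7,8) x cols[0,4) = 1x4
Unfold 1 (reflect across h@7): 4 holes -> [(6, 1), (6, 3), (7, 1), (7, 3)]
Unfold 2 (reflect across h@6): 8 holes -> [(4, 1), (4, 3), (5, 1), (5, 3), (6, 1), (6, 3), (7, 1), (7, 3)]
Unfold 3 (reflect across h@4): 16 holes -> [(0, 1), (0, 3), (1, 1), (1, 3), (2, 1), (2, 3), (3, 1), (3, 3), (4, 1), (4, 3), (5, 1), (5, 3), (6, 1), (6, 3), (7, 1), (7, 3)]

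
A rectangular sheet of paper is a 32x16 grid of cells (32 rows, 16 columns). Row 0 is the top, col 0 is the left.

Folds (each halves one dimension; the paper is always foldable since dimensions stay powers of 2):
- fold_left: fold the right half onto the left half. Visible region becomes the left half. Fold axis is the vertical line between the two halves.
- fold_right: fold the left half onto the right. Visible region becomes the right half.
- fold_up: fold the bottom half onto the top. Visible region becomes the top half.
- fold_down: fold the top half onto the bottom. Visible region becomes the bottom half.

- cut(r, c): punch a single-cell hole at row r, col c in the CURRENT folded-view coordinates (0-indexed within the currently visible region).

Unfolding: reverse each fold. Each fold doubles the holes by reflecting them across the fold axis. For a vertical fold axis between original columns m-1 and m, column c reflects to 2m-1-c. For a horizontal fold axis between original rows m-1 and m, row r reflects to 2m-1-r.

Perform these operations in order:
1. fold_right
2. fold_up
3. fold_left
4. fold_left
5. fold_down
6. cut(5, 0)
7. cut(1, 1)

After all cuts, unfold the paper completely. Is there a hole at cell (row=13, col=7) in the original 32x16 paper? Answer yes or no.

Op 1 fold_right: fold axis v@8; visible region now rows[0,32) x cols[8,16) = 32x8
Op 2 fold_up: fold axis h@16; visible region now rows[0,16) x cols[8,16) = 16x8
Op 3 fold_left: fold axis v@12; visible region now rows[0,16) x cols[8,12) = 16x4
Op 4 fold_left: fold axis v@10; visible region now rows[0,16) x cols[8,10) = 16x2
Op 5 fold_down: fold axis h@8; visible region now rows[8,16) x cols[8,10) = 8x2
Op 6 cut(5, 0): punch at orig (13,8); cuts so far [(13, 8)]; region rows[8,16) x cols[8,10) = 8x2
Op 7 cut(1, 1): punch at orig (9,9); cuts so far [(9, 9), (13, 8)]; region rows[8,16) x cols[8,10) = 8x2
Unfold 1 (reflect across h@8): 4 holes -> [(2, 8), (6, 9), (9, 9), (13, 8)]
Unfold 2 (reflect across v@10): 8 holes -> [(2, 8), (2, 11), (6, 9), (6, 10), (9, 9), (9, 10), (13, 8), (13, 11)]
Unfold 3 (reflect across v@12): 16 holes -> [(2, 8), (2, 11), (2, 12), (2, 15), (6, 9), (6, 10), (6, 13), (6, 14), (9, 9), (9, 10), (9, 13), (9, 14), (13, 8), (13, 11), (13, 12), (13, 15)]
Unfold 4 (reflect across h@16): 32 holes -> [(2, 8), (2, 11), (2, 12), (2, 15), (6, 9), (6, 10), (6, 13), (6, 14), (9, 9), (9, 10), (9, 13), (9, 14), (13, 8), (13, 11), (13, 12), (13, 15), (18, 8), (18, 11), (18, 12), (18, 15), (22, 9), (22, 10), (22, 13), (22, 14), (25, 9), (25, 10), (25, 13), (25, 14), (29, 8), (29, 11), (29, 12), (29, 15)]
Unfold 5 (reflect across v@8): 64 holes -> [(2, 0), (2, 3), (2, 4), (2, 7), (2, 8), (2, 11), (2, 12), (2, 15), (6, 1), (6, 2), (6, 5), (6, 6), (6, 9), (6, 10), (6, 13), (6, 14), (9, 1), (9, 2), (9, 5), (9, 6), (9, 9), (9, 10), (9, 13), (9, 14), (13, 0), (13, 3), (13, 4), (13, 7), (13, 8), (13, 11), (13, 12), (13, 15), (18, 0), (18, 3), (18, 4), (18, 7), (18, 8), (18, 11), (18, 12), (18, 15), (22, 1), (22, 2), (22, 5), (22, 6), (22, 9), (22, 10), (22, 13), (22, 14), (25, 1), (25, 2), (25, 5), (25, 6), (25, 9), (25, 10), (25, 13), (25, 14), (29, 0), (29, 3), (29, 4), (29, 7), (29, 8), (29, 11), (29, 12), (29, 15)]
Holes: [(2, 0), (2, 3), (2, 4), (2, 7), (2, 8), (2, 11), (2, 12), (2, 15), (6, 1), (6, 2), (6, 5), (6, 6), (6, 9), (6, 10), (6, 13), (6, 14), (9, 1), (9, 2), (9, 5), (9, 6), (9, 9), (9, 10), (9, 13), (9, 14), (13, 0), (13, 3), (13, 4), (13, 7), (13, 8), (13, 11), (13, 12), (13, 15), (18, 0), (18, 3), (18, 4), (18, 7), (18, 8), (18, 11), (18, 12), (18, 15), (22, 1), (22, 2), (22, 5), (22, 6), (22, 9), (22, 10), (22, 13), (22, 14), (25, 1), (25, 2), (25, 5), (25, 6), (25, 9), (25, 10), (25, 13), (25, 14), (29, 0), (29, 3), (29, 4), (29, 7), (29, 8), (29, 11), (29, 12), (29, 15)]

Answer: yes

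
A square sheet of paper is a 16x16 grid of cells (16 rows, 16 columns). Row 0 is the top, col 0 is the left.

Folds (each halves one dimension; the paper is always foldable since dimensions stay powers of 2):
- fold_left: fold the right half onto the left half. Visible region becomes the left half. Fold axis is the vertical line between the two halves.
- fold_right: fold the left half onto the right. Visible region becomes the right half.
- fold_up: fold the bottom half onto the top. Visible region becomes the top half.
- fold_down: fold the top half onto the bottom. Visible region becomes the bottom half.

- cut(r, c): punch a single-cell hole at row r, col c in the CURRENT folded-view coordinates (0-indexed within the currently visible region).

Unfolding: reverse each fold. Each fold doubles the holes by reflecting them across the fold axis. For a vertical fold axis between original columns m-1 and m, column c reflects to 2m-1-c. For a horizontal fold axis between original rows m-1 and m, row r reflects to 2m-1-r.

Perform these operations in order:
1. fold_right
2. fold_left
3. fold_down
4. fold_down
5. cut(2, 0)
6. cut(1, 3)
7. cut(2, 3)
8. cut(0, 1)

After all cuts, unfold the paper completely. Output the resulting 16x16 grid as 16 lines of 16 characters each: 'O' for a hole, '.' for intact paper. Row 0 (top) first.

Answer: ................
O..OO..OO..OO..O
...OO......OO...
.O....O..O....O.
.O....O..O....O.
...OO......OO...
O..OO..OO..OO..O
................
................
O..OO..OO..OO..O
...OO......OO...
.O....O..O....O.
.O....O..O....O.
...OO......OO...
O..OO..OO..OO..O
................

Derivation:
Op 1 fold_right: fold axis v@8; visible region now rows[0,16) x cols[8,16) = 16x8
Op 2 fold_left: fold axis v@12; visible region now rows[0,16) x cols[8,12) = 16x4
Op 3 fold_down: fold axis h@8; visible region now rows[8,16) x cols[8,12) = 8x4
Op 4 fold_down: fold axis h@12; visible region now rows[12,16) x cols[8,12) = 4x4
Op 5 cut(2, 0): punch at orig (14,8); cuts so far [(14, 8)]; region rows[12,16) x cols[8,12) = 4x4
Op 6 cut(1, 3): punch at orig (13,11); cuts so far [(13, 11), (14, 8)]; region rows[12,16) x cols[8,12) = 4x4
Op 7 cut(2, 3): punch at orig (14,11); cuts so far [(13, 11), (14, 8), (14, 11)]; region rows[12,16) x cols[8,12) = 4x4
Op 8 cut(0, 1): punch at orig (12,9); cuts so far [(12, 9), (13, 11), (14, 8), (14, 11)]; region rows[12,16) x cols[8,12) = 4x4
Unfold 1 (reflect across h@12): 8 holes -> [(9, 8), (9, 11), (10, 11), (11, 9), (12, 9), (13, 11), (14, 8), (14, 11)]
Unfold 2 (reflect across h@8): 16 holes -> [(1, 8), (1, 11), (2, 11), (3, 9), (4, 9), (5, 11), (6, 8), (6, 11), (9, 8), (9, 11), (10, 11), (11, 9), (12, 9), (13, 11), (14, 8), (14, 11)]
Unfold 3 (reflect across v@12): 32 holes -> [(1, 8), (1, 11), (1, 12), (1, 15), (2, 11), (2, 12), (3, 9), (3, 14), (4, 9), (4, 14), (5, 11), (5, 12), (6, 8), (6, 11), (6, 12), (6, 15), (9, 8), (9, 11), (9, 12), (9, 15), (10, 11), (10, 12), (11, 9), (11, 14), (12, 9), (12, 14), (13, 11), (13, 12), (14, 8), (14, 11), (14, 12), (14, 15)]
Unfold 4 (reflect across v@8): 64 holes -> [(1, 0), (1, 3), (1, 4), (1, 7), (1, 8), (1, 11), (1, 12), (1, 15), (2, 3), (2, 4), (2, 11), (2, 12), (3, 1), (3, 6), (3, 9), (3, 14), (4, 1), (4, 6), (4, 9), (4, 14), (5, 3), (5, 4), (5, 11), (5, 12), (6, 0), (6, 3), (6, 4), (6, 7), (6, 8), (6, 11), (6, 12), (6, 15), (9, 0), (9, 3), (9, 4), (9, 7), (9, 8), (9, 11), (9, 12), (9, 15), (10, 3), (10, 4), (10, 11), (10, 12), (11, 1), (11, 6), (11, 9), (11, 14), (12, 1), (12, 6), (12, 9), (12, 14), (13, 3), (13, 4), (13, 11), (13, 12), (14, 0), (14, 3), (14, 4), (14, 7), (14, 8), (14, 11), (14, 12), (14, 15)]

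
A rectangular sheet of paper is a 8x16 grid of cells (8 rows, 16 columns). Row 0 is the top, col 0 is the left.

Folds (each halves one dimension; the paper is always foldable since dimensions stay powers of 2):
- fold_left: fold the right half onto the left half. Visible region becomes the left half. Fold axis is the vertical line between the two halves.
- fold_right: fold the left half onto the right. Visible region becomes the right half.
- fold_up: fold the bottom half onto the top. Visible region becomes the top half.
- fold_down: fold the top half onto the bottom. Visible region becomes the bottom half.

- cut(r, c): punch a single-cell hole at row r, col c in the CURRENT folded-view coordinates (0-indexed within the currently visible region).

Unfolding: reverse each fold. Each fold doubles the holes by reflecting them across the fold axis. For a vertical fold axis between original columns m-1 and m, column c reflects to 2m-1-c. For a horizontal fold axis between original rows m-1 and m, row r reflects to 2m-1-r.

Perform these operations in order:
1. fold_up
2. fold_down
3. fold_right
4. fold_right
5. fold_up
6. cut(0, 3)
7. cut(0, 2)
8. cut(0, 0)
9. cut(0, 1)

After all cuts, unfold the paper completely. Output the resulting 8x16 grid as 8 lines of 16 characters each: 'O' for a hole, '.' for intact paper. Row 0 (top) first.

Answer: OOOOOOOOOOOOOOOO
OOOOOOOOOOOOOOOO
OOOOOOOOOOOOOOOO
OOOOOOOOOOOOOOOO
OOOOOOOOOOOOOOOO
OOOOOOOOOOOOOOOO
OOOOOOOOOOOOOOOO
OOOOOOOOOOOOOOOO

Derivation:
Op 1 fold_up: fold axis h@4; visible region now rows[0,4) x cols[0,16) = 4x16
Op 2 fold_down: fold axis h@2; visible region now rows[2,4) x cols[0,16) = 2x16
Op 3 fold_right: fold axis v@8; visible region now rows[2,4) x cols[8,16) = 2x8
Op 4 fold_right: fold axis v@12; visible region now rows[2,4) x cols[12,16) = 2x4
Op 5 fold_up: fold axis h@3; visible region now rows[2,3) x cols[12,16) = 1x4
Op 6 cut(0, 3): punch at orig (2,15); cuts so far [(2, 15)]; region rows[2,3) x cols[12,16) = 1x4
Op 7 cut(0, 2): punch at orig (2,14); cuts so far [(2, 14), (2, 15)]; region rows[2,3) x cols[12,16) = 1x4
Op 8 cut(0, 0): punch at orig (2,12); cuts so far [(2, 12), (2, 14), (2, 15)]; region rows[2,3) x cols[12,16) = 1x4
Op 9 cut(0, 1): punch at orig (2,13); cuts so far [(2, 12), (2, 13), (2, 14), (2, 15)]; region rows[2,3) x cols[12,16) = 1x4
Unfold 1 (reflect across h@3): 8 holes -> [(2, 12), (2, 13), (2, 14), (2, 15), (3, 12), (3, 13), (3, 14), (3, 15)]
Unfold 2 (reflect across v@12): 16 holes -> [(2, 8), (2, 9), (2, 10), (2, 11), (2, 12), (2, 13), (2, 14), (2, 15), (3, 8), (3, 9), (3, 10), (3, 11), (3, 12), (3, 13), (3, 14), (3, 15)]
Unfold 3 (reflect across v@8): 32 holes -> [(2, 0), (2, 1), (2, 2), (2, 3), (2, 4), (2, 5), (2, 6), (2, 7), (2, 8), (2, 9), (2, 10), (2, 11), (2, 12), (2, 13), (2, 14), (2, 15), (3, 0), (3, 1), (3, 2), (3, 3), (3, 4), (3, 5), (3, 6), (3, 7), (3, 8), (3, 9), (3, 10), (3, 11), (3, 12), (3, 13), (3, 14), (3, 15)]
Unfold 4 (reflect across h@2): 64 holes -> [(0, 0), (0, 1), (0, 2), (0, 3), (0, 4), (0, 5), (0, 6), (0, 7), (0, 8), (0, 9), (0, 10), (0, 11), (0, 12), (0, 13), (0, 14), (0, 15), (1, 0), (1, 1), (1, 2), (1, 3), (1, 4), (1, 5), (1, 6), (1, 7), (1, 8), (1, 9), (1, 10), (1, 11), (1, 12), (1, 13), (1, 14), (1, 15), (2, 0), (2, 1), (2, 2), (2, 3), (2, 4), (2, 5), (2, 6), (2, 7), (2, 8), (2, 9), (2, 10), (2, 11), (2, 12), (2, 13), (2, 14), (2, 15), (3, 0), (3, 1), (3, 2), (3, 3), (3, 4), (3, 5), (3, 6), (3, 7), (3, 8), (3, 9), (3, 10), (3, 11), (3, 12), (3, 13), (3, 14), (3, 15)]
Unfold 5 (reflect across h@4): 128 holes -> [(0, 0), (0, 1), (0, 2), (0, 3), (0, 4), (0, 5), (0, 6), (0, 7), (0, 8), (0, 9), (0, 10), (0, 11), (0, 12), (0, 13), (0, 14), (0, 15), (1, 0), (1, 1), (1, 2), (1, 3), (1, 4), (1, 5), (1, 6), (1, 7), (1, 8), (1, 9), (1, 10), (1, 11), (1, 12), (1, 13), (1, 14), (1, 15), (2, 0), (2, 1), (2, 2), (2, 3), (2, 4), (2, 5), (2, 6), (2, 7), (2, 8), (2, 9), (2, 10), (2, 11), (2, 12), (2, 13), (2, 14), (2, 15), (3, 0), (3, 1), (3, 2), (3, 3), (3, 4), (3, 5), (3, 6), (3, 7), (3, 8), (3, 9), (3, 10), (3, 11), (3, 12), (3, 13), (3, 14), (3, 15), (4, 0), (4, 1), (4, 2), (4, 3), (4, 4), (4, 5), (4, 6), (4, 7), (4, 8), (4, 9), (4, 10), (4, 11), (4, 12), (4, 13), (4, 14), (4, 15), (5, 0), (5, 1), (5, 2), (5, 3), (5, 4), (5, 5), (5, 6), (5, 7), (5, 8), (5, 9), (5, 10), (5, 11), (5, 12), (5, 13), (5, 14), (5, 15), (6, 0), (6, 1), (6, 2), (6, 3), (6, 4), (6, 5), (6, 6), (6, 7), (6, 8), (6, 9), (6, 10), (6, 11), (6, 12), (6, 13), (6, 14), (6, 15), (7, 0), (7, 1), (7, 2), (7, 3), (7, 4), (7, 5), (7, 6), (7, 7), (7, 8), (7, 9), (7, 10), (7, 11), (7, 12), (7, 13), (7, 14), (7, 15)]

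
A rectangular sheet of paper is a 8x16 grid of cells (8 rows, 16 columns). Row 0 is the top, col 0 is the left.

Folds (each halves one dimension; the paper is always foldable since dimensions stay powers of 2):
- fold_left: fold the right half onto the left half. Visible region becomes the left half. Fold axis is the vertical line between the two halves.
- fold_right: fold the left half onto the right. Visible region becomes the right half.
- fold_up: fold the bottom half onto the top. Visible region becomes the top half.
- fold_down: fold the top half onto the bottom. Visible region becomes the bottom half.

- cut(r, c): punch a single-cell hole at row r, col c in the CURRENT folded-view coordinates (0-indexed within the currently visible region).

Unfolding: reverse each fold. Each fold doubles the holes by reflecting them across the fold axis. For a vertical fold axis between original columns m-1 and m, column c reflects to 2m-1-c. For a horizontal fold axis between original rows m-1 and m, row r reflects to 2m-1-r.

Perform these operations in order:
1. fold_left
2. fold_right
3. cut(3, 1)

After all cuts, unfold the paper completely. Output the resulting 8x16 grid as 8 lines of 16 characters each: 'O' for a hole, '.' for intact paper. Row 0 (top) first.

Answer: ................
................
................
..O..O....O..O..
................
................
................
................

Derivation:
Op 1 fold_left: fold axis v@8; visible region now rows[0,8) x cols[0,8) = 8x8
Op 2 fold_right: fold axis v@4; visible region now rows[0,8) x cols[4,8) = 8x4
Op 3 cut(3, 1): punch at orig (3,5); cuts so far [(3, 5)]; region rows[0,8) x cols[4,8) = 8x4
Unfold 1 (reflect across v@4): 2 holes -> [(3, 2), (3, 5)]
Unfold 2 (reflect across v@8): 4 holes -> [(3, 2), (3, 5), (3, 10), (3, 13)]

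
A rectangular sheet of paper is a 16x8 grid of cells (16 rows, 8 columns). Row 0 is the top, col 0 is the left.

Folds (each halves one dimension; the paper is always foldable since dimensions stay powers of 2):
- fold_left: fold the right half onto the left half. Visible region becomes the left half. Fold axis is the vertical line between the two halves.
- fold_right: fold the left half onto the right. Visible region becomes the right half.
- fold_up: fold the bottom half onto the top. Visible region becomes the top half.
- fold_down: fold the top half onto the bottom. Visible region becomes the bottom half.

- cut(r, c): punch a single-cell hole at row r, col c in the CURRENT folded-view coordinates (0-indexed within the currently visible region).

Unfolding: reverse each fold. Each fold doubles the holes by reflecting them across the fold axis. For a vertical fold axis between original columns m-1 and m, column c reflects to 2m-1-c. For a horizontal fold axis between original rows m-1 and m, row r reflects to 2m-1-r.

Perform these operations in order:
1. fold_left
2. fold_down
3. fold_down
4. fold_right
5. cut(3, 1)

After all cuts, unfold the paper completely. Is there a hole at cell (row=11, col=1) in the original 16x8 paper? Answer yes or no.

Answer: no

Derivation:
Op 1 fold_left: fold axis v@4; visible region now rows[0,16) x cols[0,4) = 16x4
Op 2 fold_down: fold axis h@8; visible region now rows[8,16) x cols[0,4) = 8x4
Op 3 fold_down: fold axis h@12; visible region now rows[12,16) x cols[0,4) = 4x4
Op 4 fold_right: fold axis v@2; visible region now rows[12,16) x cols[2,4) = 4x2
Op 5 cut(3, 1): punch at orig (15,3); cuts so far [(15, 3)]; region rows[12,16) x cols[2,4) = 4x2
Unfold 1 (reflect across v@2): 2 holes -> [(15, 0), (15, 3)]
Unfold 2 (reflect across h@12): 4 holes -> [(8, 0), (8, 3), (15, 0), (15, 3)]
Unfold 3 (reflect across h@8): 8 holes -> [(0, 0), (0, 3), (7, 0), (7, 3), (8, 0), (8, 3), (15, 0), (15, 3)]
Unfold 4 (reflect across v@4): 16 holes -> [(0, 0), (0, 3), (0, 4), (0, 7), (7, 0), (7, 3), (7, 4), (7, 7), (8, 0), (8, 3), (8, 4), (8, 7), (15, 0), (15, 3), (15, 4), (15, 7)]
Holes: [(0, 0), (0, 3), (0, 4), (0, 7), (7, 0), (7, 3), (7, 4), (7, 7), (8, 0), (8, 3), (8, 4), (8, 7), (15, 0), (15, 3), (15, 4), (15, 7)]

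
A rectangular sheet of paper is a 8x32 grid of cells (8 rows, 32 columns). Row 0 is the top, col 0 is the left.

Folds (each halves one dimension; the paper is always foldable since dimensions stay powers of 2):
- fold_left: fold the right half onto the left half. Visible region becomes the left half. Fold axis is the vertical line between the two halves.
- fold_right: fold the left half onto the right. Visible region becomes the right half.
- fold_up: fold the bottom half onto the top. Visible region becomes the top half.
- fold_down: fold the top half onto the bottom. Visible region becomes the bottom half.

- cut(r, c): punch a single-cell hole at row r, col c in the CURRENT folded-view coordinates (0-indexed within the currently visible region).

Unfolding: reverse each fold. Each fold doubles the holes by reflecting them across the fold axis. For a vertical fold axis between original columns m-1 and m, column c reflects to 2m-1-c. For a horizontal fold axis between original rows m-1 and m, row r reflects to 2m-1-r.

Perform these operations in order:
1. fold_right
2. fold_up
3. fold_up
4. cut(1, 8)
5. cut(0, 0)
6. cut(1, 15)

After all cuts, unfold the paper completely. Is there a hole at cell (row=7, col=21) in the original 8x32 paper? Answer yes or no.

Op 1 fold_right: fold axis v@16; visible region now rows[0,8) x cols[16,32) = 8x16
Op 2 fold_up: fold axis h@4; visible region now rows[0,4) x cols[16,32) = 4x16
Op 3 fold_up: fold axis h@2; visible region now rows[0,2) x cols[16,32) = 2x16
Op 4 cut(1, 8): punch at orig (1,24); cuts so far [(1, 24)]; region rows[0,2) x cols[16,32) = 2x16
Op 5 cut(0, 0): punch at orig (0,16); cuts so far [(0, 16), (1, 24)]; region rows[0,2) x cols[16,32) = 2x16
Op 6 cut(1, 15): punch at orig (1,31); cuts so far [(0, 16), (1, 24), (1, 31)]; region rows[0,2) x cols[16,32) = 2x16
Unfold 1 (reflect across h@2): 6 holes -> [(0, 16), (1, 24), (1, 31), (2, 24), (2, 31), (3, 16)]
Unfold 2 (reflect across h@4): 12 holes -> [(0, 16), (1, 24), (1, 31), (2, 24), (2, 31), (3, 16), (4, 16), (5, 24), (5, 31), (6, 24), (6, 31), (7, 16)]
Unfold 3 (reflect across v@16): 24 holes -> [(0, 15), (0, 16), (1, 0), (1, 7), (1, 24), (1, 31), (2, 0), (2, 7), (2, 24), (2, 31), (3, 15), (3, 16), (4, 15), (4, 16), (5, 0), (5, 7), (5, 24), (5, 31), (6, 0), (6, 7), (6, 24), (6, 31), (7, 15), (7, 16)]
Holes: [(0, 15), (0, 16), (1, 0), (1, 7), (1, 24), (1, 31), (2, 0), (2, 7), (2, 24), (2, 31), (3, 15), (3, 16), (4, 15), (4, 16), (5, 0), (5, 7), (5, 24), (5, 31), (6, 0), (6, 7), (6, 24), (6, 31), (7, 15), (7, 16)]

Answer: no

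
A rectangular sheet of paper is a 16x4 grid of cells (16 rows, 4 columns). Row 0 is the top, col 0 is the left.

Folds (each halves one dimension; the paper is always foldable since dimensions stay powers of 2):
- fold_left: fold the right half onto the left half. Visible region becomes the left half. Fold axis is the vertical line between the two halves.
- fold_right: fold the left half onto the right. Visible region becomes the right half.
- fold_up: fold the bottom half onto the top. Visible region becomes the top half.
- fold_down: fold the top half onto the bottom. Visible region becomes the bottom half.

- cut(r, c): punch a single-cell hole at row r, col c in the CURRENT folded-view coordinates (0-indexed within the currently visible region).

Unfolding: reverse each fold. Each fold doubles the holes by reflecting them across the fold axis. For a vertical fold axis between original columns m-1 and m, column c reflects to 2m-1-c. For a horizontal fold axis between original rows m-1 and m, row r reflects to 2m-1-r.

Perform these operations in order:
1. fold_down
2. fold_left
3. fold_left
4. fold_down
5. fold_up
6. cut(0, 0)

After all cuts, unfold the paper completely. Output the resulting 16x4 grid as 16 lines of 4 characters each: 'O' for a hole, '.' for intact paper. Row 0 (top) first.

Op 1 fold_down: fold axis h@8; visible region now rows[8,16) x cols[0,4) = 8x4
Op 2 fold_left: fold axis v@2; visible region now rows[8,16) x cols[0,2) = 8x2
Op 3 fold_left: fold axis v@1; visible region now rows[8,16) x cols[0,1) = 8x1
Op 4 fold_down: fold axis h@12; visible region now rows[12,16) x cols[0,1) = 4x1
Op 5 fold_up: fold axis h@14; visible region now rows[12,14) x cols[0,1) = 2x1
Op 6 cut(0, 0): punch at orig (12,0); cuts so far [(12, 0)]; region rows[12,14) x cols[0,1) = 2x1
Unfold 1 (reflect across h@14): 2 holes -> [(12, 0), (15, 0)]
Unfold 2 (reflect across h@12): 4 holes -> [(8, 0), (11, 0), (12, 0), (15, 0)]
Unfold 3 (reflect across v@1): 8 holes -> [(8, 0), (8, 1), (11, 0), (11, 1), (12, 0), (12, 1), (15, 0), (15, 1)]
Unfold 4 (reflect across v@2): 16 holes -> [(8, 0), (8, 1), (8, 2), (8, 3), (11, 0), (11, 1), (11, 2), (11, 3), (12, 0), (12, 1), (12, 2), (12, 3), (15, 0), (15, 1), (15, 2), (15, 3)]
Unfold 5 (reflect across h@8): 32 holes -> [(0, 0), (0, 1), (0, 2), (0, 3), (3, 0), (3, 1), (3, 2), (3, 3), (4, 0), (4, 1), (4, 2), (4, 3), (7, 0), (7, 1), (7, 2), (7, 3), (8, 0), (8, 1), (8, 2), (8, 3), (11, 0), (11, 1), (11, 2), (11, 3), (12, 0), (12, 1), (12, 2), (12, 3), (15, 0), (15, 1), (15, 2), (15, 3)]

Answer: OOOO
....
....
OOOO
OOOO
....
....
OOOO
OOOO
....
....
OOOO
OOOO
....
....
OOOO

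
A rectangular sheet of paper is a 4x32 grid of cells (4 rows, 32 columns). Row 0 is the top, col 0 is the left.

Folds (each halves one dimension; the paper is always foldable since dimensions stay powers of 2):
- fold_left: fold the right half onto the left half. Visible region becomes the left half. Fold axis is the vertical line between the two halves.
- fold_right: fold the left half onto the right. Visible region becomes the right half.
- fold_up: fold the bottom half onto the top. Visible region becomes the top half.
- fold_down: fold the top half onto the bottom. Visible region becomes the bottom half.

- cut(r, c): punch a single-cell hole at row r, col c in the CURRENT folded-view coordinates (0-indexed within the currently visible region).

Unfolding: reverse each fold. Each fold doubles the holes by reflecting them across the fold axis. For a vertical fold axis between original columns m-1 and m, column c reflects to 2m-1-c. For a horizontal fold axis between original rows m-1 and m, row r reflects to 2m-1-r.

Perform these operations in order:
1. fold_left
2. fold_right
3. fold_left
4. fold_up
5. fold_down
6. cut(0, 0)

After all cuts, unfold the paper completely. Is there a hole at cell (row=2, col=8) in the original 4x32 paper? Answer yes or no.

Answer: yes

Derivation:
Op 1 fold_left: fold axis v@16; visible region now rows[0,4) x cols[0,16) = 4x16
Op 2 fold_right: fold axis v@8; visible region now rows[0,4) x cols[8,16) = 4x8
Op 3 fold_left: fold axis v@12; visible region now rows[0,4) x cols[8,12) = 4x4
Op 4 fold_up: fold axis h@2; visible region now rows[0,2) x cols[8,12) = 2x4
Op 5 fold_down: fold axis h@1; visible region now rows[1,2) x cols[8,12) = 1x4
Op 6 cut(0, 0): punch at orig (1,8); cuts so far [(1, 8)]; region rows[1,2) x cols[8,12) = 1x4
Unfold 1 (reflect across h@1): 2 holes -> [(0, 8), (1, 8)]
Unfold 2 (reflect across h@2): 4 holes -> [(0, 8), (1, 8), (2, 8), (3, 8)]
Unfold 3 (reflect across v@12): 8 holes -> [(0, 8), (0, 15), (1, 8), (1, 15), (2, 8), (2, 15), (3, 8), (3, 15)]
Unfold 4 (reflect across v@8): 16 holes -> [(0, 0), (0, 7), (0, 8), (0, 15), (1, 0), (1, 7), (1, 8), (1, 15), (2, 0), (2, 7), (2, 8), (2, 15), (3, 0), (3, 7), (3, 8), (3, 15)]
Unfold 5 (reflect across v@16): 32 holes -> [(0, 0), (0, 7), (0, 8), (0, 15), (0, 16), (0, 23), (0, 24), (0, 31), (1, 0), (1, 7), (1, 8), (1, 15), (1, 16), (1, 23), (1, 24), (1, 31), (2, 0), (2, 7), (2, 8), (2, 15), (2, 16), (2, 23), (2, 24), (2, 31), (3, 0), (3, 7), (3, 8), (3, 15), (3, 16), (3, 23), (3, 24), (3, 31)]
Holes: [(0, 0), (0, 7), (0, 8), (0, 15), (0, 16), (0, 23), (0, 24), (0, 31), (1, 0), (1, 7), (1, 8), (1, 15), (1, 16), (1, 23), (1, 24), (1, 31), (2, 0), (2, 7), (2, 8), (2, 15), (2, 16), (2, 23), (2, 24), (2, 31), (3, 0), (3, 7), (3, 8), (3, 15), (3, 16), (3, 23), (3, 24), (3, 31)]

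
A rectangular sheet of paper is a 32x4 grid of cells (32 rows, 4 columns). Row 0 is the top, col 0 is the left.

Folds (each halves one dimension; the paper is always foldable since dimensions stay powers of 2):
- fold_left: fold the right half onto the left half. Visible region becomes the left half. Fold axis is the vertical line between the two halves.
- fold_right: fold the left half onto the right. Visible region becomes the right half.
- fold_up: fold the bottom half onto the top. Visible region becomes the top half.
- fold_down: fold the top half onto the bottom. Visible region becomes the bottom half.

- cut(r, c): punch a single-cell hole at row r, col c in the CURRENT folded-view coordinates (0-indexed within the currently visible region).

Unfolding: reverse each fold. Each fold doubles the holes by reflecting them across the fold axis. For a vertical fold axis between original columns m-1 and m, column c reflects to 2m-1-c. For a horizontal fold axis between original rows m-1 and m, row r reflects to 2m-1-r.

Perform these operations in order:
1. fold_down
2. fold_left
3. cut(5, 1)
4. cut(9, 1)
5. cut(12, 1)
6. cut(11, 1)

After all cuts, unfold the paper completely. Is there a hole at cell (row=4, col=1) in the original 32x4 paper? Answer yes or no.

Answer: yes

Derivation:
Op 1 fold_down: fold axis h@16; visible region now rows[16,32) x cols[0,4) = 16x4
Op 2 fold_left: fold axis v@2; visible region now rows[16,32) x cols[0,2) = 16x2
Op 3 cut(5, 1): punch at orig (21,1); cuts so far [(21, 1)]; region rows[16,32) x cols[0,2) = 16x2
Op 4 cut(9, 1): punch at orig (25,1); cuts so far [(21, 1), (25, 1)]; region rows[16,32) x cols[0,2) = 16x2
Op 5 cut(12, 1): punch at orig (28,1); cuts so far [(21, 1), (25, 1), (28, 1)]; region rows[16,32) x cols[0,2) = 16x2
Op 6 cut(11, 1): punch at orig (27,1); cuts so far [(21, 1), (25, 1), (27, 1), (28, 1)]; region rows[16,32) x cols[0,2) = 16x2
Unfold 1 (reflect across v@2): 8 holes -> [(21, 1), (21, 2), (25, 1), (25, 2), (27, 1), (27, 2), (28, 1), (28, 2)]
Unfold 2 (reflect across h@16): 16 holes -> [(3, 1), (3, 2), (4, 1), (4, 2), (6, 1), (6, 2), (10, 1), (10, 2), (21, 1), (21, 2), (25, 1), (25, 2), (27, 1), (27, 2), (28, 1), (28, 2)]
Holes: [(3, 1), (3, 2), (4, 1), (4, 2), (6, 1), (6, 2), (10, 1), (10, 2), (21, 1), (21, 2), (25, 1), (25, 2), (27, 1), (27, 2), (28, 1), (28, 2)]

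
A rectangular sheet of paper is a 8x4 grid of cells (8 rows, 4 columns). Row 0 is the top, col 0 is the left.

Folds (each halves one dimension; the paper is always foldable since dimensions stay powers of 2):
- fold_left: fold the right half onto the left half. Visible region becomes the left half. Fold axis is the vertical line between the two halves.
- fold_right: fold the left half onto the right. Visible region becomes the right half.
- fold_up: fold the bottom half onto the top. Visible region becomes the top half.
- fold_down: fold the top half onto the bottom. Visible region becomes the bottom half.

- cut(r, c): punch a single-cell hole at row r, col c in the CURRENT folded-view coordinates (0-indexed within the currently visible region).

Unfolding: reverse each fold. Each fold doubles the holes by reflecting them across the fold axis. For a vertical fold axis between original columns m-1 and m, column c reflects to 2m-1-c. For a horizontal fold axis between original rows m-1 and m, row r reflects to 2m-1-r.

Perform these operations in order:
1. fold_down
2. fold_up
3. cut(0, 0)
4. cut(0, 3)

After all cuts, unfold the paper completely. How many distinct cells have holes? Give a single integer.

Answer: 8

Derivation:
Op 1 fold_down: fold axis h@4; visible region now rows[4,8) x cols[0,4) = 4x4
Op 2 fold_up: fold axis h@6; visible region now rows[4,6) x cols[0,4) = 2x4
Op 3 cut(0, 0): punch at orig (4,0); cuts so far [(4, 0)]; region rows[4,6) x cols[0,4) = 2x4
Op 4 cut(0, 3): punch at orig (4,3); cuts so far [(4, 0), (4, 3)]; region rows[4,6) x cols[0,4) = 2x4
Unfold 1 (reflect across h@6): 4 holes -> [(4, 0), (4, 3), (7, 0), (7, 3)]
Unfold 2 (reflect across h@4): 8 holes -> [(0, 0), (0, 3), (3, 0), (3, 3), (4, 0), (4, 3), (7, 0), (7, 3)]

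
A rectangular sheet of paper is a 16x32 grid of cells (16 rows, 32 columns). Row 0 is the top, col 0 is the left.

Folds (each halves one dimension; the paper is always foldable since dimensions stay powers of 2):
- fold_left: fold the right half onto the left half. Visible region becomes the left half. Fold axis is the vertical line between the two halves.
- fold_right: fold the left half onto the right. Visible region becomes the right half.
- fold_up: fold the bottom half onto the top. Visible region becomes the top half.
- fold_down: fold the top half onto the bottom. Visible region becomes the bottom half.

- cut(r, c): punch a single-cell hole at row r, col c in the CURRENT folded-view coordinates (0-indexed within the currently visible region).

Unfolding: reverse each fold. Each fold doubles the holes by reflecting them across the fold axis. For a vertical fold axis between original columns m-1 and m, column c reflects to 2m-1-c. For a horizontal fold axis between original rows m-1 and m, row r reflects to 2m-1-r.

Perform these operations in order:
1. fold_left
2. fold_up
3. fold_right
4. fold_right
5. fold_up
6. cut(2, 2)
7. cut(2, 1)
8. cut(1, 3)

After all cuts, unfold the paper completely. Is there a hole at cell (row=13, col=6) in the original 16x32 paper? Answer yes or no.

Answer: yes

Derivation:
Op 1 fold_left: fold axis v@16; visible region now rows[0,16) x cols[0,16) = 16x16
Op 2 fold_up: fold axis h@8; visible region now rows[0,8) x cols[0,16) = 8x16
Op 3 fold_right: fold axis v@8; visible region now rows[0,8) x cols[8,16) = 8x8
Op 4 fold_right: fold axis v@12; visible region now rows[0,8) x cols[12,16) = 8x4
Op 5 fold_up: fold axis h@4; visible region now rows[0,4) x cols[12,16) = 4x4
Op 6 cut(2, 2): punch at orig (2,14); cuts so far [(2, 14)]; region rows[0,4) x cols[12,16) = 4x4
Op 7 cut(2, 1): punch at orig (2,13); cuts so far [(2, 13), (2, 14)]; region rows[0,4) x cols[12,16) = 4x4
Op 8 cut(1, 3): punch at orig (1,15); cuts so far [(1, 15), (2, 13), (2, 14)]; region rows[0,4) x cols[12,16) = 4x4
Unfold 1 (reflect across h@4): 6 holes -> [(1, 15), (2, 13), (2, 14), (5, 13), (5, 14), (6, 15)]
Unfold 2 (reflect across v@12): 12 holes -> [(1, 8), (1, 15), (2, 9), (2, 10), (2, 13), (2, 14), (5, 9), (5, 10), (5, 13), (5, 14), (6, 8), (6, 15)]
Unfold 3 (reflect across v@8): 24 holes -> [(1, 0), (1, 7), (1, 8), (1, 15), (2, 1), (2, 2), (2, 5), (2, 6), (2, 9), (2, 10), (2, 13), (2, 14), (5, 1), (5, 2), (5, 5), (5, 6), (5, 9), (5, 10), (5, 13), (5, 14), (6, 0), (6, 7), (6, 8), (6, 15)]
Unfold 4 (reflect across h@8): 48 holes -> [(1, 0), (1, 7), (1, 8), (1, 15), (2, 1), (2, 2), (2, 5), (2, 6), (2, 9), (2, 10), (2, 13), (2, 14), (5, 1), (5, 2), (5, 5), (5, 6), (5, 9), (5, 10), (5, 13), (5, 14), (6, 0), (6, 7), (6, 8), (6, 15), (9, 0), (9, 7), (9, 8), (9, 15), (10, 1), (10, 2), (10, 5), (10, 6), (10, 9), (10, 10), (10, 13), (10, 14), (13, 1), (13, 2), (13, 5), (13, 6), (13, 9), (13, 10), (13, 13), (13, 14), (14, 0), (14, 7), (14, 8), (14, 15)]
Unfold 5 (reflect across v@16): 96 holes -> [(1, 0), (1, 7), (1, 8), (1, 15), (1, 16), (1, 23), (1, 24), (1, 31), (2, 1), (2, 2), (2, 5), (2, 6), (2, 9), (2, 10), (2, 13), (2, 14), (2, 17), (2, 18), (2, 21), (2, 22), (2, 25), (2, 26), (2, 29), (2, 30), (5, 1), (5, 2), (5, 5), (5, 6), (5, 9), (5, 10), (5, 13), (5, 14), (5, 17), (5, 18), (5, 21), (5, 22), (5, 25), (5, 26), (5, 29), (5, 30), (6, 0), (6, 7), (6, 8), (6, 15), (6, 16), (6, 23), (6, 24), (6, 31), (9, 0), (9, 7), (9, 8), (9, 15), (9, 16), (9, 23), (9, 24), (9, 31), (10, 1), (10, 2), (10, 5), (10, 6), (10, 9), (10, 10), (10, 13), (10, 14), (10, 17), (10, 18), (10, 21), (10, 22), (10, 25), (10, 26), (10, 29), (10, 30), (13, 1), (13, 2), (13, 5), (13, 6), (13, 9), (13, 10), (13, 13), (13, 14), (13, 17), (13, 18), (13, 21), (13, 22), (13, 25), (13, 26), (13, 29), (13, 30), (14, 0), (14, 7), (14, 8), (14, 15), (14, 16), (14, 23), (14, 24), (14, 31)]
Holes: [(1, 0), (1, 7), (1, 8), (1, 15), (1, 16), (1, 23), (1, 24), (1, 31), (2, 1), (2, 2), (2, 5), (2, 6), (2, 9), (2, 10), (2, 13), (2, 14), (2, 17), (2, 18), (2, 21), (2, 22), (2, 25), (2, 26), (2, 29), (2, 30), (5, 1), (5, 2), (5, 5), (5, 6), (5, 9), (5, 10), (5, 13), (5, 14), (5, 17), (5, 18), (5, 21), (5, 22), (5, 25), (5, 26), (5, 29), (5, 30), (6, 0), (6, 7), (6, 8), (6, 15), (6, 16), (6, 23), (6, 24), (6, 31), (9, 0), (9, 7), (9, 8), (9, 15), (9, 16), (9, 23), (9, 24), (9, 31), (10, 1), (10, 2), (10, 5), (10, 6), (10, 9), (10, 10), (10, 13), (10, 14), (10, 17), (10, 18), (10, 21), (10, 22), (10, 25), (10, 26), (10, 29), (10, 30), (13, 1), (13, 2), (13, 5), (13, 6), (13, 9), (13, 10), (13, 13), (13, 14), (13, 17), (13, 18), (13, 21), (13, 22), (13, 25), (13, 26), (13, 29), (13, 30), (14, 0), (14, 7), (14, 8), (14, 15), (14, 16), (14, 23), (14, 24), (14, 31)]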